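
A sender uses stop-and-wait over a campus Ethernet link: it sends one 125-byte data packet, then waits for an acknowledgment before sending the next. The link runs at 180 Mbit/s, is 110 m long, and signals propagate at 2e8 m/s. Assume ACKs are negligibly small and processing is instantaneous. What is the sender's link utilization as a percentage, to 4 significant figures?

83.47 %

t_tx = L/R = 1000/180000000 = 5.55556e-06 s.
t_prop = 110/200000000 = 5.5e-07 s; RTT = 1.1e-06 s.
Cycle = t_tx + RTT = 6.65556e-06 s.
Utilization = t_tx / cycle = 5.55556e-06/6.65556e-06 = 83.47 %.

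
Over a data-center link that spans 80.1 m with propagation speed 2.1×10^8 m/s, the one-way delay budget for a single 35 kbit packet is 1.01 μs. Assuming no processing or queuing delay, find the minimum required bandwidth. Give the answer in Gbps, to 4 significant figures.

Propagation delay = 80.1 / 210000000 = 0.381429 μs.
Transmission budget = 1.01 − 0.381429 = 0.628571 μs.
R ≥ L / t_tx = 35000 bits / 6.28571e-07 s = 55.68 Gbps.

55.68 Gbps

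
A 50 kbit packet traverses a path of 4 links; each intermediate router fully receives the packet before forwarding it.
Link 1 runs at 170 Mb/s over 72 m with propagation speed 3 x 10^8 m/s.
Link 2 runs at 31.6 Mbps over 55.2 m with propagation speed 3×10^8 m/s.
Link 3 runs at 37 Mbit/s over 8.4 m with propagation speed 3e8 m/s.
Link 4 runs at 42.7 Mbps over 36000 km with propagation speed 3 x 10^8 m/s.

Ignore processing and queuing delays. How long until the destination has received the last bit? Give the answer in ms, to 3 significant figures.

124 ms

L = 50000 bits.
Transmission delays (L/R per hop): 0.294118, 1.58228, 1.35135, 1.17096 ms; sum = 4.39871 ms.
Propagation delays (d/s per hop): 0.00024, 0.000184, 2.8e-05, 120 ms; sum = 120 ms.
End-to-end = 124 ms.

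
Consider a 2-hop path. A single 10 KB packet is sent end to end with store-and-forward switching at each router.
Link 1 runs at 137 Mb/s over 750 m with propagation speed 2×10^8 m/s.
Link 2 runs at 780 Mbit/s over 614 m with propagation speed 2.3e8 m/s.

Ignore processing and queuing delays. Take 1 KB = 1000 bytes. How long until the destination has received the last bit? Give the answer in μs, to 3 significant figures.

693 μs

L = 80000 bits.
Transmission delays (L/R per hop): 583.942, 102.564 μs; sum = 686.506 μs.
Propagation delays (d/s per hop): 3.75, 2.66957 μs; sum = 6.41957 μs.
End-to-end = 693 μs.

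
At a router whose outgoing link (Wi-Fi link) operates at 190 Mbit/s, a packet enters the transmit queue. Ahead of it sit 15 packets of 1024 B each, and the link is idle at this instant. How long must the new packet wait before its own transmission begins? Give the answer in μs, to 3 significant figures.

647 μs

Each queued packet: L/R = 8192/190000000 = 43.1158 μs.
15 queued → 646.737 μs.
Queuing delay = 647 μs.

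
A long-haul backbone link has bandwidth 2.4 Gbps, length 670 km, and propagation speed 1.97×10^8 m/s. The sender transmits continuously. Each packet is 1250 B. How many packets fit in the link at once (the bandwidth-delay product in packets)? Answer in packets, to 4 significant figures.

816.2 packets

Propagation delay = 670000 / 197000000 = 0.00340102 s.
BDP = R × t_prop = 2400000000 × 0.00340102 = 8162440 bits.
In packets of 10000 bits: 816.2 packets.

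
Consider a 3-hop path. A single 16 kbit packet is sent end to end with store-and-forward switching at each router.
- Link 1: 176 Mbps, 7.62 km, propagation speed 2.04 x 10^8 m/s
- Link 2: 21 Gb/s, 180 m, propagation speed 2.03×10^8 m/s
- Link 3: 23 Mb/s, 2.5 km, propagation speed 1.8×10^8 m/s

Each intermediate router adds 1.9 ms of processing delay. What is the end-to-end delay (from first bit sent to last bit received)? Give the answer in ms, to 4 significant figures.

4.639 ms

L = 16000 bits.
Transmission delays (L/R per hop): 0.0909091, 0.000761905, 0.695652 ms; sum = 0.787323 ms.
Propagation delays (d/s per hop): 0.0373529, 0.0008867, 0.0138889 ms; sum = 0.0521285 ms.
Processing at 2 router(s): 2 × 1.9 ms = 3.8 ms.
End-to-end = 4.639 ms.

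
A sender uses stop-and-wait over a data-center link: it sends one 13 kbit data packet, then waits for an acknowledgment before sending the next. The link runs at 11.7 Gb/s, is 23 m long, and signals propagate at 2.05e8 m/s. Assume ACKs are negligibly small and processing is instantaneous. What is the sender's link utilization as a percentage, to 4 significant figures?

t_tx = L/R = 13000/11700000000 = 1.11111e-06 s.
t_prop = 23/2.05e+08 = 1.12195e-07 s; RTT = 2.2439e-07 s.
Cycle = t_tx + RTT = 1.3355e-06 s.
Utilization = t_tx / cycle = 1.11111e-06/1.3355e-06 = 83.20 %.

83.20 %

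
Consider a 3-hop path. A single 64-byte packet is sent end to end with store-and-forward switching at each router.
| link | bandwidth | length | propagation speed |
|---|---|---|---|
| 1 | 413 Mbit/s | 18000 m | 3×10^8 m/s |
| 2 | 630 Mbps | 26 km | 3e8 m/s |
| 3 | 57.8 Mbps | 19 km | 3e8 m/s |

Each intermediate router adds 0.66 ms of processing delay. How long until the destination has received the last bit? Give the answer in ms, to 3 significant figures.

L = 64 × 8 = 512 bits.
Transmission delays (L/R per hop): 0.00123971, 0.000812698, 0.00885813 ms; sum = 0.0109105 ms.
Propagation delays (d/s per hop): 0.06, 0.0866667, 0.0633333 ms; sum = 0.21 ms.
Processing at 2 router(s): 2 × 0.66 ms = 1.32 ms.
End-to-end = 1.54 ms.

1.54 ms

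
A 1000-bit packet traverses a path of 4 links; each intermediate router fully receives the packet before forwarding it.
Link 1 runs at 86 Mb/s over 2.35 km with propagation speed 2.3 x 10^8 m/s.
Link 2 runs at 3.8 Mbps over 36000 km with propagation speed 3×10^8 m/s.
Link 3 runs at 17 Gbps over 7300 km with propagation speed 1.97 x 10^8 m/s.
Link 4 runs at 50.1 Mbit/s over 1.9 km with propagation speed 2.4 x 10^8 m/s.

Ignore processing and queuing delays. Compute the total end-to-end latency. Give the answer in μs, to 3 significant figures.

157000 μs

Transmission delays (L/R per hop): 11.6279, 263.158, 0.0588235, 19.9601 μs; sum = 294.805 μs.
Propagation delays (d/s per hop): 10.2174, 120000, 37055.8, 7.91667 μs; sum = 157074 μs.
End-to-end = 157000 μs.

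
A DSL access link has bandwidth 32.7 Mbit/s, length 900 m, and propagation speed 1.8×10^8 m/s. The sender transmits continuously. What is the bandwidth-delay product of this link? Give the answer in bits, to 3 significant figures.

Propagation delay = 900 / 180000000 = 5e-06 s.
BDP = R × t_prop = 3.27e+07 × 5e-06 = 163.5 bits.

164 bits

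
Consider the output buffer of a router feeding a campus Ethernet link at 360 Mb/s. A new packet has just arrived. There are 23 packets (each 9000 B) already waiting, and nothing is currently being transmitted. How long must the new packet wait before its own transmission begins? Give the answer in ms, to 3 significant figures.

Each queued packet: L/R = 72000/360000000 = 0.2 ms.
23 queued → 4.6 ms.
Queuing delay = 4.60 ms.

4.60 ms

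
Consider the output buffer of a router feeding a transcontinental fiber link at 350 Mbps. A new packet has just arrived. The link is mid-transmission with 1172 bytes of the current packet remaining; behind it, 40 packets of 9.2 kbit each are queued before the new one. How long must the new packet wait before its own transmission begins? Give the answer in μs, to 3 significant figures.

Each queued packet: L/R = 9200/350000000 = 26.2857 μs.
40 queued → 1051.43 μs.
Plus remaining 9376 bits of current packet: 26.7886 μs.
Queuing delay = 1080 μs.

1080 μs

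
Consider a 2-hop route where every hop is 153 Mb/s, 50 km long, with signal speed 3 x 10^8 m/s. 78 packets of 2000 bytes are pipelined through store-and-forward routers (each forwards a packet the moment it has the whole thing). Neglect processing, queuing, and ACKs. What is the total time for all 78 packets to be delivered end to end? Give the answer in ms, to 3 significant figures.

Per-hop transmission t_tx = L/R = 16000/153000000 = 0.104575 ms.
Per-hop propagation t_prop = 50000/300000000 = 0.166667 ms.
Pipeline fill: first packet needs 2·t_tx to clear all hops; remaining 77 packets each add one t_tx.
Total = (2+78-1)·t_tx + 2·t_prop = 79·0.104575 + 2·0.166667 = 8.59 ms.

8.59 ms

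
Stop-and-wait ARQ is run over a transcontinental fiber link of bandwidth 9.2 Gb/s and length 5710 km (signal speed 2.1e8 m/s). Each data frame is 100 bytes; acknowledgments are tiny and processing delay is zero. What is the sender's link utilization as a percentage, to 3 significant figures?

t_tx = L/R = 800/9200000000 = 8.69565e-08 s.
t_prop = 5710000/210000000 = 0.0271905 s; RTT = 0.054381 s.
Cycle = t_tx + RTT = 0.054381 s.
Utilization = t_tx / cycle = 8.69565e-08/0.054381 = 0.000160 %.

0.000160 %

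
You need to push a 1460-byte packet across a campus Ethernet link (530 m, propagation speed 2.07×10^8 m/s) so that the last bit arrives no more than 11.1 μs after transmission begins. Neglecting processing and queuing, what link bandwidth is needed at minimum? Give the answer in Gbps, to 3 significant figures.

L = 11680 bits.
Propagation delay = 530 / 2.07e+08 = 2.56039 μs.
Transmission budget = 11.1 − 2.56039 = 8.53961 μs.
R ≥ L / t_tx = 11680 bits / 8.53961e-06 s = 1.37 Gbps.

1.37 Gbps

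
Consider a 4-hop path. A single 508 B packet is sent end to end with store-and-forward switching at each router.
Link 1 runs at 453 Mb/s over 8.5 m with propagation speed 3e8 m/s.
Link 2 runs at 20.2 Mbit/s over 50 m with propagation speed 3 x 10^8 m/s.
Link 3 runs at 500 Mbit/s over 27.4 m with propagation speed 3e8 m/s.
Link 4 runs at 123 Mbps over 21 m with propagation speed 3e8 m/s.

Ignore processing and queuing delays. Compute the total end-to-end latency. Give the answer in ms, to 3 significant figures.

0.252 ms

L = 508 × 8 = 4064 bits.
Transmission delays (L/R per hop): 0.0089713, 0.201188, 0.008128, 0.0330407 ms; sum = 0.251328 ms.
Propagation delays (d/s per hop): 2.83333e-05, 0.000166667, 9.13333e-05, 7e-05 ms; sum = 0.000356333 ms.
End-to-end = 0.252 ms.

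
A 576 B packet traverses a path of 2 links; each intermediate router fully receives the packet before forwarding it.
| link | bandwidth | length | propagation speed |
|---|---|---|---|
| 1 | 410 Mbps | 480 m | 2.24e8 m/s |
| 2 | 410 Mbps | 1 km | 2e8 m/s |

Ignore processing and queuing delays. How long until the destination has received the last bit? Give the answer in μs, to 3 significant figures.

L = 576 × 8 = 4608 bits.
Transmission delay per hop = L/R = 4608/410000000 = 11.239 μs; 2 hops → 22.478 μs.
Propagation delays (d/s per hop): 2.14286, 5 μs; sum = 7.14286 μs.
End-to-end = 29.6 μs.

29.6 μs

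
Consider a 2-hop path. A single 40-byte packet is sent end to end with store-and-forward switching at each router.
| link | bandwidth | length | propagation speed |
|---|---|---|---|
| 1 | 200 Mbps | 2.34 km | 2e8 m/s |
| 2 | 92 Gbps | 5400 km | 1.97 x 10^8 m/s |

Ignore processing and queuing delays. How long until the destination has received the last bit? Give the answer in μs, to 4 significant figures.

L = 40 × 8 = 320 bits.
Transmission delays (L/R per hop): 1.6, 0.00347826 μs; sum = 1.60348 μs.
Propagation delays (d/s per hop): 11.7, 27411.2 μs; sum = 27422.9 μs.
End-to-end = 27420 μs.

27420 μs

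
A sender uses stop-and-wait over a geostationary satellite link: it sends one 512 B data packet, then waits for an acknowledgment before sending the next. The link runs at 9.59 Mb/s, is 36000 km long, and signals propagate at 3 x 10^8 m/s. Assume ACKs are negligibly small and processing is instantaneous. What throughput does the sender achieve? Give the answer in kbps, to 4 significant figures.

t_tx = L/R = 4096/9590000 = 0.000427112 s.
t_prop = 36000000/300000000 = 0.12 s; RTT = 0.24 s.
Cycle = t_tx + RTT = 0.240427 s.
Throughput = L / cycle = 4096 / 0.240427 = 17.04 kbps.

17.04 kbps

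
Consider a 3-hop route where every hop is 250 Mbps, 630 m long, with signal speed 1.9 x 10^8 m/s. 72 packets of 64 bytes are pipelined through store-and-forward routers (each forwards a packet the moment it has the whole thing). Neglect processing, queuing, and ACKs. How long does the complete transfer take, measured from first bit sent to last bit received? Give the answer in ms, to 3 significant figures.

Per-hop transmission t_tx = L/R = 512/250000000 = 0.002048 ms.
Per-hop propagation t_prop = 630/190000000 = 0.00331579 ms.
Pipeline fill: first packet needs 3·t_tx to clear all hops; remaining 71 packets each add one t_tx.
Total = (3+72-1)·t_tx + 3·t_prop = 74·0.002048 + 3·0.00331579 = 0.161 ms.

0.161 ms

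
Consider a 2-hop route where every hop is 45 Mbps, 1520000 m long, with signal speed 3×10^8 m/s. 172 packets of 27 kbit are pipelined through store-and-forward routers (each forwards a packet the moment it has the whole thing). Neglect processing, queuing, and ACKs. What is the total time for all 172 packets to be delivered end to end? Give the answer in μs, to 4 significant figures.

113900 μs

Per-hop transmission t_tx = L/R = 27000/45000000 = 600 μs.
Per-hop propagation t_prop = 1520000/300000000 = 5066.67 μs.
Pipeline fill: first packet needs 2·t_tx to clear all hops; remaining 171 packets each add one t_tx.
Total = (2+172-1)·t_tx + 2·t_prop = 173·600 + 2·5066.67 = 113900 μs.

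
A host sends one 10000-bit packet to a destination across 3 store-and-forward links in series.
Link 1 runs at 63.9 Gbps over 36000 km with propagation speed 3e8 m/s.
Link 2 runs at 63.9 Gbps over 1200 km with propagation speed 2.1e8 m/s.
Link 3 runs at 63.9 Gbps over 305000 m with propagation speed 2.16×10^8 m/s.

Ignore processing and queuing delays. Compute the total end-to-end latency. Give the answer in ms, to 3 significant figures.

127 ms

Transmission delay per hop = L/R = 10000/63900000000 = 0.000156495 ms; 3 hops → 0.000469484 ms.
Propagation delays (d/s per hop): 120, 5.71429, 1.41204 ms; sum = 127.126 ms.
End-to-end = 127 ms.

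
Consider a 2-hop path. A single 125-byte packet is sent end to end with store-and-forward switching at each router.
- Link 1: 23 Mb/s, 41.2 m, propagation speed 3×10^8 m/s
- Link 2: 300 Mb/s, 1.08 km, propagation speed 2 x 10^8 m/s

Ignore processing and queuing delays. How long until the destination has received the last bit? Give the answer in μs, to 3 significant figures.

52.3 μs

L = 125 × 8 = 1000 bits.
Transmission delays (L/R per hop): 43.4783, 3.33333 μs; sum = 46.8116 μs.
Propagation delays (d/s per hop): 0.137333, 5.4 μs; sum = 5.53733 μs.
End-to-end = 52.3 μs.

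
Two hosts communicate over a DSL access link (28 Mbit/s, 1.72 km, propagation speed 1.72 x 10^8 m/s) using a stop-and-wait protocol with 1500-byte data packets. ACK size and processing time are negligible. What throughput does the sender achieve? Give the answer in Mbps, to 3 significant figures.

26.8 Mbps

t_tx = L/R = 12000/28000000 = 0.000428571 s.
t_prop = 1720/172000000 = 1e-05 s; RTT = 2e-05 s.
Cycle = t_tx + RTT = 0.000448571 s.
Throughput = L / cycle = 12000 / 0.000448571 = 26.8 Mbps.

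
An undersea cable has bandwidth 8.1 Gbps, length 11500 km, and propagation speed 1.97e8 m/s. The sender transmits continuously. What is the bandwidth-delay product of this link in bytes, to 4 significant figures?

Propagation delay = 11500000 / 197000000 = 0.0583756 s.
BDP = R × t_prop = 8100000000 × 0.0583756 = 472843000 bits.
In bytes: 472843000/8 = 59110000 bytes.

59110000 bytes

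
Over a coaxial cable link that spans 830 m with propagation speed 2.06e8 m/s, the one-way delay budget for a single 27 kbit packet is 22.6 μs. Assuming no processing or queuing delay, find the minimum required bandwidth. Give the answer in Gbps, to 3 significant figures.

Propagation delay = 830 / 206000000 = 4.02913 μs.
Transmission budget = 22.6 − 4.02913 = 18.5709 μs.
R ≥ L / t_tx = 27000 bits / 1.85709e-05 s = 1.45 Gbps.

1.45 Gbps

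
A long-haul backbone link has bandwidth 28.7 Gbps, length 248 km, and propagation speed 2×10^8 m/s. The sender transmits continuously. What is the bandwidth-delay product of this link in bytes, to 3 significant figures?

Propagation delay = 248000 / 200000000 = 0.00124 s.
BDP = R × t_prop = 28700000000 × 0.00124 = 35588000 bits.
In bytes: 35588000/8 = 4450000 bytes.

4450000 bytes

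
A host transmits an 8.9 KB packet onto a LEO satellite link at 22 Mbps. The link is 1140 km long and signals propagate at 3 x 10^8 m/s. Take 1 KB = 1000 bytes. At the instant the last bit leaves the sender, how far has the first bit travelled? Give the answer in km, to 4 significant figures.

970.9 km

t_tx = L/R = 71200/22000000 = 0.00323636 s.
Distance = s × t_tx = 300000000 × 0.00323636 = 970.9 km.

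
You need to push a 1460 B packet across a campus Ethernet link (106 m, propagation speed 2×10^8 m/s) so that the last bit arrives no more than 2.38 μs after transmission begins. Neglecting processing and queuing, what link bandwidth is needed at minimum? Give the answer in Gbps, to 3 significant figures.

6.31 Gbps

L = 11680 bits.
Propagation delay = 106 / 200000000 = 0.53 μs.
Transmission budget = 2.38 − 0.53 = 1.85 μs.
R ≥ L / t_tx = 11680 bits / 1.85e-06 s = 6.31 Gbps.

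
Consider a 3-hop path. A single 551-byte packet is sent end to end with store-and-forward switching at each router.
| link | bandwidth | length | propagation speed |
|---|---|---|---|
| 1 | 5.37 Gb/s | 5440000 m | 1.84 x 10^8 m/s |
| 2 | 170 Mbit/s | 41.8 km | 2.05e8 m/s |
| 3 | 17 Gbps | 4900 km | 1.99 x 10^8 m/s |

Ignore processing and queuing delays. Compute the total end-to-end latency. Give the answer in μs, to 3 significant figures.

L = 551 × 8 = 4408 bits.
Transmission delays (L/R per hop): 0.820857, 25.9294, 0.259294 μs; sum = 27.0096 μs.
Propagation delays (d/s per hop): 29565.2, 203.902, 24623.1 μs; sum = 54392.2 μs.
End-to-end = 54400 μs.

54400 μs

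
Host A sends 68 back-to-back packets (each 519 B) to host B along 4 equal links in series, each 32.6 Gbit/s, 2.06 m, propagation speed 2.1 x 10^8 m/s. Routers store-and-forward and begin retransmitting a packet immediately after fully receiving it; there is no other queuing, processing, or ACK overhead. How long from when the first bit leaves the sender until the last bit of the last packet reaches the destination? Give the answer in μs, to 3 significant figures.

Per-hop transmission t_tx = L/R = 4152/32600000000 = 0.127362 μs.
Per-hop propagation t_prop = 2.06/210000000 = 0.00980952 μs.
Pipeline fill: first packet needs 4·t_tx to clear all hops; remaining 67 packets each add one t_tx.
Total = (4+68-1)·t_tx + 4·t_prop = 71·0.127362 + 4·0.00980952 = 9.08 μs.

9.08 μs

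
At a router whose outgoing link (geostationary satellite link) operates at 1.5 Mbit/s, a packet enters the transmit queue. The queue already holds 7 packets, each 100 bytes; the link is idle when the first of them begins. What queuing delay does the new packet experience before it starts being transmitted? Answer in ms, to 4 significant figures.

Each queued packet: L/R = 800/1500000 = 0.533333 ms.
7 queued → 3.73333 ms.
Queuing delay = 3.733 ms.

3.733 ms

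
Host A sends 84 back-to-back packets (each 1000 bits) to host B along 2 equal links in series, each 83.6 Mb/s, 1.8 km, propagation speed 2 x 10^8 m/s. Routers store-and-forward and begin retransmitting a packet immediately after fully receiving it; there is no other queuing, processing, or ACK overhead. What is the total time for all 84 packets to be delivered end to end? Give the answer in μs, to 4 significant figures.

Per-hop transmission t_tx = L/R = 1000/83600000 = 11.9617 μs.
Per-hop propagation t_prop = 1800/200000000 = 9 μs.
Pipeline fill: first packet needs 2·t_tx to clear all hops; remaining 83 packets each add one t_tx.
Total = (2+84-1)·t_tx + 2·t_prop = 85·11.9617 + 2·9 = 1035 μs.

1035 μs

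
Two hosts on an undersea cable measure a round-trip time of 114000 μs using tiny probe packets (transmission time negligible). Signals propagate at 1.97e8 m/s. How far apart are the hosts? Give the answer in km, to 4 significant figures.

One-way propagation = RTT/2 = 57000 μs.
d = s × t = 197000000 × 0.057 = 11230 km.

11230 km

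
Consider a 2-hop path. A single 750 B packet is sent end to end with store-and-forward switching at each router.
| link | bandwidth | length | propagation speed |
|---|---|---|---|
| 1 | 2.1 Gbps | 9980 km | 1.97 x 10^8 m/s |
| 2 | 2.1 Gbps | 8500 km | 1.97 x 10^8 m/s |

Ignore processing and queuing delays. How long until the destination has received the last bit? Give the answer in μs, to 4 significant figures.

L = 750 × 8 = 6000 bits.
Transmission delay per hop = L/R = 6000/2100000000 = 2.85714 μs; 2 hops → 5.71429 μs.
Propagation delays (d/s per hop): 50659.9, 43147.2 μs; sum = 93807.1 μs.
End-to-end = 93810 μs.

93810 μs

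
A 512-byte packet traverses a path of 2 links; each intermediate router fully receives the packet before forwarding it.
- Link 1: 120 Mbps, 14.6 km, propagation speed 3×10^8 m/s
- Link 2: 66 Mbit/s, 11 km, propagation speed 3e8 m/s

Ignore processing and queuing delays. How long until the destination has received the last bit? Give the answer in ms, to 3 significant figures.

L = 512 × 8 = 4096 bits.
Transmission delays (L/R per hop): 0.0341333, 0.0620606 ms; sum = 0.0961939 ms.
Propagation delays (d/s per hop): 0.0486667, 0.0366667 ms; sum = 0.0853333 ms.
End-to-end = 0.182 ms.

0.182 ms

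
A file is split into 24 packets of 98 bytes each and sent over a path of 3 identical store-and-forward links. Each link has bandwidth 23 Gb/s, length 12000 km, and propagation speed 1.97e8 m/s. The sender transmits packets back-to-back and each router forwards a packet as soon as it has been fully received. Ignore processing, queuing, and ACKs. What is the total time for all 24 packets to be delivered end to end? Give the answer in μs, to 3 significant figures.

Per-hop transmission t_tx = L/R = 784/23000000000 = 0.034087 μs.
Per-hop propagation t_prop = 12000000/197000000 = 60913.7 μs.
Pipeline fill: first packet needs 3·t_tx to clear all hops; remaining 23 packets each add one t_tx.
Total = (3+24-1)·t_tx + 3·t_prop = 26·0.034087 + 3·60913.7 = 183000 μs.

183000 μs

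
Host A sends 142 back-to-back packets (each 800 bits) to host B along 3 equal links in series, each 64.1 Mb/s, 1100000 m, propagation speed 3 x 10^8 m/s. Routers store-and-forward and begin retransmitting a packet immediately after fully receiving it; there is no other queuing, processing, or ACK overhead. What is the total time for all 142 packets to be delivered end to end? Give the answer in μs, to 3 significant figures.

12800 μs

Per-hop transmission t_tx = L/R = 800/6.41e+07 = 12.4805 μs.
Per-hop propagation t_prop = 1100000/300000000 = 3666.67 μs.
Pipeline fill: first packet needs 3·t_tx to clear all hops; remaining 141 packets each add one t_tx.
Total = (3+142-1)·t_tx + 3·t_prop = 144·12.4805 + 3·3666.67 = 12800 μs.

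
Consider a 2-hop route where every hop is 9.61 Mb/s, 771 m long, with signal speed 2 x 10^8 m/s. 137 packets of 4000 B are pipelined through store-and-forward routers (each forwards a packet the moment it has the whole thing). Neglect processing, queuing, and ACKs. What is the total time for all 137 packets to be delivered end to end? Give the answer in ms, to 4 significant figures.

459.5 ms

Per-hop transmission t_tx = L/R = 32000/9610000 = 3.32986 ms.
Per-hop propagation t_prop = 771/200000000 = 0.003855 ms.
Pipeline fill: first packet needs 2·t_tx to clear all hops; remaining 136 packets each add one t_tx.
Total = (2+137-1)·t_tx + 2·t_prop = 138·3.32986 + 2·0.003855 = 459.5 ms.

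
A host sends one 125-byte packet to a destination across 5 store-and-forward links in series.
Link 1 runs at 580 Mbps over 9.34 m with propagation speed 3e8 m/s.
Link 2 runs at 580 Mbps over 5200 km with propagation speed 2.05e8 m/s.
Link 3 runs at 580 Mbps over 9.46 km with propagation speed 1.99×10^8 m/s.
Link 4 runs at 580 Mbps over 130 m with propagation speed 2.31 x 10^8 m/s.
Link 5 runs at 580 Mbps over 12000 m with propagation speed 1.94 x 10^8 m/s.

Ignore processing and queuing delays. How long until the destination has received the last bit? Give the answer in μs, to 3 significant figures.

25500 μs

L = 125 × 8 = 1000 bits.
Transmission delay per hop = L/R = 1000/580000000 = 1.72414 μs; 5 hops → 8.62069 μs.
Propagation delays (d/s per hop): 0.0311333, 25365.9, 47.5377, 0.562771, 61.8557 μs; sum = 25475.8 μs.
End-to-end = 25500 μs.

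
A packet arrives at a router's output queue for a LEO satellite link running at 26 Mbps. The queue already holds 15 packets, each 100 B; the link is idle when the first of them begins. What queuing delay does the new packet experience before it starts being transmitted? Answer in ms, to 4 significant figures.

Each queued packet: L/R = 800/26000000 = 0.0307692 ms.
15 queued → 0.461538 ms.
Queuing delay = 0.4615 ms.

0.4615 ms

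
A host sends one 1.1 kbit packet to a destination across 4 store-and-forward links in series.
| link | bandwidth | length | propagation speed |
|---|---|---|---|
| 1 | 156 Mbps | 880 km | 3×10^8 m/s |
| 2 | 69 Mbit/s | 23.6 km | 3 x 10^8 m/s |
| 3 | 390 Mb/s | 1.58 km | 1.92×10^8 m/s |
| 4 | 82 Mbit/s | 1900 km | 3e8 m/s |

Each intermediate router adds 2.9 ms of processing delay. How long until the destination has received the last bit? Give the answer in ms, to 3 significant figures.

18.1 ms

L = 1100 bits.
Transmission delays (L/R per hop): 0.00705128, 0.015942, 0.00282051, 0.0134146 ms; sum = 0.0392285 ms.
Propagation delays (d/s per hop): 2.93333, 0.0786667, 0.00822917, 6.33333 ms; sum = 9.35356 ms.
Processing at 3 router(s): 3 × 2.9 ms = 8.7 ms.
End-to-end = 18.1 ms.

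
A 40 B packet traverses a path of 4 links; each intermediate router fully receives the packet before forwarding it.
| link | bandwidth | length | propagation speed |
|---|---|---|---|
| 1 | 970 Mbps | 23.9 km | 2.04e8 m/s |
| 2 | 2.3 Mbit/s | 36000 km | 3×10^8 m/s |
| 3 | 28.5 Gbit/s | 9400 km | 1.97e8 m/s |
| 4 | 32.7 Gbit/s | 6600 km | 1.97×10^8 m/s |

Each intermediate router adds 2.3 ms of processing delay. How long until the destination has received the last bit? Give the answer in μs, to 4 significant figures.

L = 40 × 8 = 320 bits.
Transmission delays (L/R per hop): 0.329897, 139.13, 0.0112281, 0.00978593 μs; sum = 139.481 μs.
Propagation delays (d/s per hop): 117.157, 120000, 47715.7, 33502.5 μs; sum = 201335 μs.
Processing at 3 router(s): 3 × 2.3 ms = 6900 μs.
End-to-end = 208400 μs.

208400 μs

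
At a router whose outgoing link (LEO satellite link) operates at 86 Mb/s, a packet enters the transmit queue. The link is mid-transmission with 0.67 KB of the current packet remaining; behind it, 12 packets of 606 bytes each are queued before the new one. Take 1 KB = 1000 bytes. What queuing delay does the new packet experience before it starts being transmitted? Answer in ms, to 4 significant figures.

Each queued packet: L/R = 4848/86000000 = 0.0563721 ms.
12 queued → 0.676465 ms.
Plus remaining 5360 bits of current packet: 0.0623256 ms.
Queuing delay = 0.7388 ms.

0.7388 ms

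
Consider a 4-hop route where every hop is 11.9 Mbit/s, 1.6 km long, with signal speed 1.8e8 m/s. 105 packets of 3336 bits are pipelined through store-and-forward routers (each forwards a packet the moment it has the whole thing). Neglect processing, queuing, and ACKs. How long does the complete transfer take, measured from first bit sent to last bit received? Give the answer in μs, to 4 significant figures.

Per-hop transmission t_tx = L/R = 3336/11900000 = 280.336 μs.
Per-hop propagation t_prop = 1600/180000000 = 8.88889 μs.
Pipeline fill: first packet needs 4·t_tx to clear all hops; remaining 104 packets each add one t_tx.
Total = (4+105-1)·t_tx + 4·t_prop = 108·280.336 + 4·8.88889 = 30310 μs.

30310 μs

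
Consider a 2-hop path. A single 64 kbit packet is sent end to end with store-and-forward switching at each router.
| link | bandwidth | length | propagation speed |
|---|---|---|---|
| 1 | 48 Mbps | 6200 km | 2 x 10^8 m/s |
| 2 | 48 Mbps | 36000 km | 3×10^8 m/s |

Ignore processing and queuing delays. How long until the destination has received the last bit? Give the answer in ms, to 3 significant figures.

L = 64000 bits.
Transmission delay per hop = L/R = 64000/48000000 = 1.33333 ms; 2 hops → 2.66667 ms.
Propagation delays (d/s per hop): 31, 120 ms; sum = 151 ms.
End-to-end = 154 ms.

154 ms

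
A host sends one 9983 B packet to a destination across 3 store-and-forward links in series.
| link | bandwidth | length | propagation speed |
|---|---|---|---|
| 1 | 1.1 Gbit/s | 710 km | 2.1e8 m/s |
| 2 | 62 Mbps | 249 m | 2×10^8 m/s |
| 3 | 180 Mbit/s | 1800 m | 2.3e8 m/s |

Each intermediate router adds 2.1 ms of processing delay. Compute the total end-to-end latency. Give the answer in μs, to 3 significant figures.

9390 μs

L = 9983 × 8 = 79864 bits.
Transmission delays (L/R per hop): 72.6036, 1288.13, 443.689 μs; sum = 1804.42 μs.
Propagation delays (d/s per hop): 3380.95, 1.245, 7.82609 μs; sum = 3390.02 μs.
Processing at 2 router(s): 2 × 2.1 ms = 4200 μs.
End-to-end = 9390 μs.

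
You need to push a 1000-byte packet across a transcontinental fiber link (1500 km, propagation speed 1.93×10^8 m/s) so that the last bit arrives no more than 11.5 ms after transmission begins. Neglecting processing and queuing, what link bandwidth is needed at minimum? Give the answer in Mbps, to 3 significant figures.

2.15 Mbps

L = 8000 bits.
Propagation delay = 1500000 / 193000000 = 7.77202 ms.
Transmission budget = 11.5 − 7.77202 = 3.72798 ms.
R ≥ L / t_tx = 8000 bits / 0.00372798 s = 2.15 Mbps.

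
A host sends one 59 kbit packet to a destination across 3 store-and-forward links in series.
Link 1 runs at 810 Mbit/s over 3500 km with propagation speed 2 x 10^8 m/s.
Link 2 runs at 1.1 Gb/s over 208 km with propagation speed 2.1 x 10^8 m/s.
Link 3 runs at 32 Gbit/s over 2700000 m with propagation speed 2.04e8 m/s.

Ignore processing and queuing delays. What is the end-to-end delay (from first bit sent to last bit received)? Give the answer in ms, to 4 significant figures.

L = 59000 bits.
Transmission delays (L/R per hop): 0.0728395, 0.0536364, 0.00184375 ms; sum = 0.12832 ms.
Propagation delays (d/s per hop): 17.5, 0.990476, 13.2353 ms; sum = 31.7258 ms.
End-to-end = 31.85 ms.

31.85 ms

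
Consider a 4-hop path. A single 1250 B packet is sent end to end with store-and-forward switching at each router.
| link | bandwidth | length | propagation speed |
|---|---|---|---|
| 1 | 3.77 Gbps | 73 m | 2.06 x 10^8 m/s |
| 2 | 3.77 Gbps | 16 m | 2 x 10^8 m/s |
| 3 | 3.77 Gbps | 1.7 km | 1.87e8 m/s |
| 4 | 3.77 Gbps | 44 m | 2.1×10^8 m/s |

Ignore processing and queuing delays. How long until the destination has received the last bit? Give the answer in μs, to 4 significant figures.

20.34 μs

L = 1250 × 8 = 10000 bits.
Transmission delay per hop = L/R = 10000/3770000000 = 2.65252 μs; 4 hops → 10.6101 μs.
Propagation delays (d/s per hop): 0.354369, 0.08, 9.09091, 0.209524 μs; sum = 9.7348 μs.
End-to-end = 20.34 μs.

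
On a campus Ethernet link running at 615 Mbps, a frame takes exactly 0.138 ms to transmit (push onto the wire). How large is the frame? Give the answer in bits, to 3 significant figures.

L = R × t_tx = 615000000 b/s × 0.000138 s = 84870 bits.

84900 bits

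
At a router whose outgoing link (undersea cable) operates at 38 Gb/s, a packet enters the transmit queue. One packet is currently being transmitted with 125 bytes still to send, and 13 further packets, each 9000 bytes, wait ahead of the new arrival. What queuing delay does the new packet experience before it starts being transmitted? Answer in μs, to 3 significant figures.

Each queued packet: L/R = 72000/38000000000 = 1.89474 μs.
13 queued → 24.6316 μs.
Plus remaining 1000 bits of current packet: 0.0263158 μs.
Queuing delay = 24.7 μs.

24.7 μs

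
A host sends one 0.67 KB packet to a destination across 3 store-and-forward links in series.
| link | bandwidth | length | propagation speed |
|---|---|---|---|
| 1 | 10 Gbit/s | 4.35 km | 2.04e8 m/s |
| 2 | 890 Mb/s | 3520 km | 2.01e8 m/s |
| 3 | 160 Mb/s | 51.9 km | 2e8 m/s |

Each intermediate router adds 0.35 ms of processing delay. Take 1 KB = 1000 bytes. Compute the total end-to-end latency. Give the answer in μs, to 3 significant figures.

L = 5360 bits.
Transmission delays (L/R per hop): 0.536, 6.02247, 33.5 μs; sum = 40.0585 μs.
Propagation delays (d/s per hop): 21.3235, 17512.4, 259.5 μs; sum = 17793.3 μs.
Processing at 2 router(s): 2 × 0.35 ms = 700 μs.
End-to-end = 18500 μs.

18500 μs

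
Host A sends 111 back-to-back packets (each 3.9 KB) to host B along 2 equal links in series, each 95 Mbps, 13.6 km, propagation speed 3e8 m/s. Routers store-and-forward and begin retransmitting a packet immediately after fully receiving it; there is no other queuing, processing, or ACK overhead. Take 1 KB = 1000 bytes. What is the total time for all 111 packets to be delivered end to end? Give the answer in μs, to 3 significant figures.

Per-hop transmission t_tx = L/R = 31200/95000000 = 328.421 μs.
Per-hop propagation t_prop = 13600/300000000 = 45.3333 μs.
Pipeline fill: first packet needs 2·t_tx to clear all hops; remaining 110 packets each add one t_tx.
Total = (2+111-1)·t_tx + 2·t_prop = 112·328.421 + 2·45.3333 = 36900 μs.

36900 μs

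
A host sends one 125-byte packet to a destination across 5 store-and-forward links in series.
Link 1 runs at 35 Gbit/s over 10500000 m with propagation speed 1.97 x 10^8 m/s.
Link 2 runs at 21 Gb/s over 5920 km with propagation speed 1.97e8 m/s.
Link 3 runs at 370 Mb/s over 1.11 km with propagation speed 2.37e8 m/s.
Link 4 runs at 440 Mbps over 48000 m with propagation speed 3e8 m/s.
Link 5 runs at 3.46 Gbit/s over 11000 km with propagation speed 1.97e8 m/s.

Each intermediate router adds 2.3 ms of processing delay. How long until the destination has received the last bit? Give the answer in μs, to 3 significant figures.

L = 125 × 8 = 1000 bits.
Transmission delays (L/R per hop): 0.0285714, 0.047619, 2.7027, 2.27273, 0.289017 μs; sum = 5.34064 μs.
Propagation delays (d/s per hop): 53299.5, 30050.8, 4.68354, 160, 55837.6 μs; sum = 139353 μs.
Processing at 4 router(s): 4 × 2.3 ms = 9200 μs.
End-to-end = 149000 μs.

149000 μs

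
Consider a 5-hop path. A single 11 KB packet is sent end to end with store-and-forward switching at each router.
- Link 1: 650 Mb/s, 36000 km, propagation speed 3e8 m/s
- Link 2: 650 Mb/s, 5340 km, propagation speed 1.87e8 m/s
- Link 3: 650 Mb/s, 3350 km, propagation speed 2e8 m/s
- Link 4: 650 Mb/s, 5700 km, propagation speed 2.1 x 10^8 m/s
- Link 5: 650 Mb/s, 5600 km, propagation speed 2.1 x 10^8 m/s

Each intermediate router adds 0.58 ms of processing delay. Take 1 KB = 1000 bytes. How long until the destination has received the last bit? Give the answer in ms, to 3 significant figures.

L = 88000 bits.
Transmission delay per hop = L/R = 88000/650000000 = 0.135385 ms; 5 hops → 0.676923 ms.
Propagation delays (d/s per hop): 120, 28.5561, 16.75, 27.1429, 26.6667 ms; sum = 219.116 ms.
Processing at 4 router(s): 4 × 0.58 ms = 2.32 ms.
End-to-end = 222 ms.

222 ms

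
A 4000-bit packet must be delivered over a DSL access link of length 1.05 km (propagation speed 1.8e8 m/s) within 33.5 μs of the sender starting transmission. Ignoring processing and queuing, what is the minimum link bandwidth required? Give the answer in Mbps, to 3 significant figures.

145 Mbps

Propagation delay = 1050 / 180000000 = 5.83333 μs.
Transmission budget = 33.5 − 5.83333 = 27.6667 μs.
R ≥ L / t_tx = 4000 bits / 2.76667e-05 s = 145 Mbps.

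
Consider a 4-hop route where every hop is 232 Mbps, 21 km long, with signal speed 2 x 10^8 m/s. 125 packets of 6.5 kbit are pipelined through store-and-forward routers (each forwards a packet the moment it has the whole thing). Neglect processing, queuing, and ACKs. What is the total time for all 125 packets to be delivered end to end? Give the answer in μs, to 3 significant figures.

4010 μs

Per-hop transmission t_tx = L/R = 6500/232000000 = 28.0172 μs.
Per-hop propagation t_prop = 21000/200000000 = 105 μs.
Pipeline fill: first packet needs 4·t_tx to clear all hops; remaining 124 packets each add one t_tx.
Total = (4+125-1)·t_tx + 4·t_prop = 128·28.0172 + 4·105 = 4010 μs.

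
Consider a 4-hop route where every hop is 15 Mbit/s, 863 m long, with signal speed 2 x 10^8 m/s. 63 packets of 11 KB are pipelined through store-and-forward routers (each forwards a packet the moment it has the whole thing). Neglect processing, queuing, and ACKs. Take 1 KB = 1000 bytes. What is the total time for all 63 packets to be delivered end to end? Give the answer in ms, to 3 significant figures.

Per-hop transmission t_tx = L/R = 88000/15000000 = 5.86667 ms.
Per-hop propagation t_prop = 863/200000000 = 0.004315 ms.
Pipeline fill: first packet needs 4·t_tx to clear all hops; remaining 62 packets each add one t_tx.
Total = (4+63-1)·t_tx + 4·t_prop = 66·5.86667 + 4·0.004315 = 387 ms.

387 ms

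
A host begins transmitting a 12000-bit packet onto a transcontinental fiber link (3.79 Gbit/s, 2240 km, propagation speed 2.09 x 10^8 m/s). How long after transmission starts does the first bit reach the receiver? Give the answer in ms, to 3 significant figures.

10.7 ms

First bit experiences only propagation delay: d/s = 2240000/209000000 = 10.7 ms.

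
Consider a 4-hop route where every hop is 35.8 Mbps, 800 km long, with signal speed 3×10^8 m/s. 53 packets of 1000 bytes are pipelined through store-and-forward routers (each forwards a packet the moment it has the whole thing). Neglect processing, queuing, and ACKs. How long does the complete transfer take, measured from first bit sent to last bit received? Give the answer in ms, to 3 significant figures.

Per-hop transmission t_tx = L/R = 8000/35800000 = 0.223464 ms.
Per-hop propagation t_prop = 800000/300000000 = 2.66667 ms.
Pipeline fill: first packet needs 4·t_tx to clear all hops; remaining 52 packets each add one t_tx.
Total = (4+53-1)·t_tx + 4·t_prop = 56·0.223464 + 4·2.66667 = 23.2 ms.

23.2 ms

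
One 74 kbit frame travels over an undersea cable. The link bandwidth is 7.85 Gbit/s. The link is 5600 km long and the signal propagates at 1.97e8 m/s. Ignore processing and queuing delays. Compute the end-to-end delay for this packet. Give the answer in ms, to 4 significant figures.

L = 74000 bits.
Transmission delay = L/R = 74000 / 7850000000 = 0.00942675 ms.
Propagation delay = d/s = 5600000 m / 197000000 m/s = 28.4264 ms.
Total = 28.44 ms.

28.44 ms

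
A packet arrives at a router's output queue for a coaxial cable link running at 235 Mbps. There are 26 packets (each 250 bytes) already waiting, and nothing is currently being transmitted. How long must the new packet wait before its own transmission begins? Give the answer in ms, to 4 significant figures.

0.2213 ms

Each queued packet: L/R = 2000/235000000 = 0.00851064 ms.
26 queued → 0.221277 ms.
Queuing delay = 0.2213 ms.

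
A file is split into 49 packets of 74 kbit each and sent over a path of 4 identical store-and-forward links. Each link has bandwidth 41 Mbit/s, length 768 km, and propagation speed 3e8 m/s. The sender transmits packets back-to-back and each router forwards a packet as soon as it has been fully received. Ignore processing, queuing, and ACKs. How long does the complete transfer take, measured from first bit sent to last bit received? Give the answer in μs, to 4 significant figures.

104100 μs

Per-hop transmission t_tx = L/R = 74000/41000000 = 1804.88 μs.
Per-hop propagation t_prop = 768000/300000000 = 2560 μs.
Pipeline fill: first packet needs 4·t_tx to clear all hops; remaining 48 packets each add one t_tx.
Total = (4+49-1)·t_tx + 4·t_prop = 52·1804.88 + 4·2560 = 104100 μs.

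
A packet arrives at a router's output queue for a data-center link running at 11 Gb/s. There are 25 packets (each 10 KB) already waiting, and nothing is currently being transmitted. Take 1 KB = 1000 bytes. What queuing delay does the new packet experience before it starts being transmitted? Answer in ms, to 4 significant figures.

0.1818 ms

Each queued packet: L/R = 80000/11000000000 = 0.00727273 ms.
25 queued → 0.181818 ms.
Queuing delay = 0.1818 ms.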